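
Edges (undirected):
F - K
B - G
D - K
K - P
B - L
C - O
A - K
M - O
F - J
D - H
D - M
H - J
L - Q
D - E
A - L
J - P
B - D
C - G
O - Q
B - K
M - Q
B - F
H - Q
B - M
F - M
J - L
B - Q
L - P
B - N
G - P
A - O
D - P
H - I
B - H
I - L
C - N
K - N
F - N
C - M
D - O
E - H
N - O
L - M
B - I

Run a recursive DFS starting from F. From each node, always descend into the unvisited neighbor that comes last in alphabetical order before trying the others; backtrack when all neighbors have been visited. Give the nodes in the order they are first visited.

Visit F
F → N
N → O
O → Q
Q → M
M → L
L → P
P → K
K → D
D → H
H → J
H → I
I → B
B → G
G → C
H → E
K → A

F → N → O → Q → M → L → P → K → D → H → J → I → B → G → C → E → A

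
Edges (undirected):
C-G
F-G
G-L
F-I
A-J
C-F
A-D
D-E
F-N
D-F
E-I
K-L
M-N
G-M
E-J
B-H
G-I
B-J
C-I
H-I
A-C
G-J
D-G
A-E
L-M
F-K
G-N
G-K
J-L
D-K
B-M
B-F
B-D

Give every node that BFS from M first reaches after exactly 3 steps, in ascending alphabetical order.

A, E

Level 0: M
Level 1: B, G, L, N
Level 2: C, D, F, H, I, J, K
Level 3: A, E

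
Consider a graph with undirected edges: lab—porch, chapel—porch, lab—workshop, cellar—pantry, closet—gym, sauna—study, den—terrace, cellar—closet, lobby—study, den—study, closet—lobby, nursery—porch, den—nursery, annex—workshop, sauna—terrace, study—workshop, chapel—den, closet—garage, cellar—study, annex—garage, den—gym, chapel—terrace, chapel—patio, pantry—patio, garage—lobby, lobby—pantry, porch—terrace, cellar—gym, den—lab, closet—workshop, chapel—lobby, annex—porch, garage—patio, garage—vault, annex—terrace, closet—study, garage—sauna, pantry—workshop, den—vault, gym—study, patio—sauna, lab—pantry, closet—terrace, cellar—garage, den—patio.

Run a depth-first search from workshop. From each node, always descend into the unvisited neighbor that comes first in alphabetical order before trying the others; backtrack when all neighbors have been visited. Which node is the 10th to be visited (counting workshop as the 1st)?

Visit workshop
workshop → annex
annex → garage
garage → cellar
cellar → closet
closet → gym
gym → den
den → chapel
chapel → lobby
lobby → pantry
pantry → lab
lab → porch
porch → nursery
porch → terrace
terrace → sauna
sauna → patio
sauna → study
den → vault

Visit order: workshop, annex, garage, cellar, closet, gym, den, chapel, lobby, pantry, lab, porch, nursery, terrace, sauna, patio, study, vault

pantry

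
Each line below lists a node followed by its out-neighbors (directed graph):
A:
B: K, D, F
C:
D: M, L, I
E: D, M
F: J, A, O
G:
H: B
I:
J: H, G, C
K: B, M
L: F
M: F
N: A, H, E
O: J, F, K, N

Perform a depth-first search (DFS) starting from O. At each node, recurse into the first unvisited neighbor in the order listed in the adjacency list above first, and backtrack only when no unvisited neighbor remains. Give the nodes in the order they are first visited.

O J H B K M F A D L I G C N E

Visit O
O → J
J → H
H → B
B → K
K → M
M → F
F → A
B → D
D → L
D → I
J → G
J → C
O → N
N → E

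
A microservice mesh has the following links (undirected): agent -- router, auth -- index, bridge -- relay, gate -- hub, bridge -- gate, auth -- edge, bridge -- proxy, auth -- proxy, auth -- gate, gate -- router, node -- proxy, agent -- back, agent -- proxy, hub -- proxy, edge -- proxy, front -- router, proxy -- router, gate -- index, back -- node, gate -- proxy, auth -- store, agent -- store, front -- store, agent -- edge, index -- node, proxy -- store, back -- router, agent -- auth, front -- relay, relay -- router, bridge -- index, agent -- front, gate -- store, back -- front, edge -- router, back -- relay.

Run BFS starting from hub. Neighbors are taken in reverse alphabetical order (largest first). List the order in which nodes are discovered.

hub, proxy, gate, store, router, node, edge, bridge, auth, agent, index, front, relay, back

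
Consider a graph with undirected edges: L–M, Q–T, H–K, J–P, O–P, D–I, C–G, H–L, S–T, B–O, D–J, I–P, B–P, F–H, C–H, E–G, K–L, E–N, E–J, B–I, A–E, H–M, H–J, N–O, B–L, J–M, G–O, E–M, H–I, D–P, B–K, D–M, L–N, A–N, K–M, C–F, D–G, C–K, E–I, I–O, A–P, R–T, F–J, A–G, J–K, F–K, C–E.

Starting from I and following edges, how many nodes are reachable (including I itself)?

16

BFS from I visits: I, B, D, E, H, O, P, K, L, G, J, M, A, C, N, F
Reachable nodes: 16 of 20 total.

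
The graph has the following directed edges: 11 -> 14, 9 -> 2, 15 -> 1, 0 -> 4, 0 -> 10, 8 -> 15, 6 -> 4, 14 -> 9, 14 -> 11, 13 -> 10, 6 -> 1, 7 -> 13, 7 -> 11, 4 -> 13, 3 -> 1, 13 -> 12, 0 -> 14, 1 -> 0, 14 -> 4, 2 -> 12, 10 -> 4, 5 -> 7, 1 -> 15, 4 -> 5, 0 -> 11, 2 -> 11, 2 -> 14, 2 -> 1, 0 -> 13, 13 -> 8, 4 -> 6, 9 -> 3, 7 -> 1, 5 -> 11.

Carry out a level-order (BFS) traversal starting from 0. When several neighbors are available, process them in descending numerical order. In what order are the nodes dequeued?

Visit 0; enqueue 14, 13, 11, 10, 4 → queue [14, 13, 11, 10, 4]
Visit 14; enqueue 9 → queue [13, 11, 10, 4, 9]
Visit 13; enqueue 12, 8 → queue [11, 10, 4, 9, 12, 8]
Visit 11 → queue [10, 4, 9, 12, 8]
Visit 10 → queue [4, 9, 12, 8]
Visit 4; enqueue 6, 5 → queue [9, 12, 8, 6, 5]
Visit 9; enqueue 3, 2 → queue [12, 8, 6, 5, 3, 2]
Visit 12 → queue [8, 6, 5, 3, 2]
Visit 8; enqueue 15 → queue [6, 5, 3, 2, 15]
Visit 6; enqueue 1 → queue [5, 3, 2, 15, 1]
Visit 5; enqueue 7 → queue [3, 2, 15, 1, 7]
Visit 3 → queue [2, 15, 1, 7]
Visit 2 → queue [15, 1, 7]
Visit 15 → queue [1, 7]
Visit 1 → queue [7]
Visit 7 → queue []

0, 14, 13, 11, 10, 4, 9, 12, 8, 6, 5, 3, 2, 15, 1, 7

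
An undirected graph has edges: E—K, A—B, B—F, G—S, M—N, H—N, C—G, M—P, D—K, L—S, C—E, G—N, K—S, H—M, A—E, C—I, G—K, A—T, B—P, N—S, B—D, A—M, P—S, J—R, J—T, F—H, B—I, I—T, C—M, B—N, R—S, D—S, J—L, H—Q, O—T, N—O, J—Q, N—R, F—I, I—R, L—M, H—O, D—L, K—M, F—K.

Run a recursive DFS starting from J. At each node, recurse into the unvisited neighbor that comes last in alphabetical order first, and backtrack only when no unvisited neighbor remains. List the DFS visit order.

Visit J
J → T
T → O
O → N
N → S
S → R
R → I
I → F
F → K
K → M
M → P
P → B
B → D
D → L
B → A
A → E
E → C
C → G
M → H
H → Q

J, T, O, N, S, R, I, F, K, M, P, B, D, L, A, E, C, G, H, Q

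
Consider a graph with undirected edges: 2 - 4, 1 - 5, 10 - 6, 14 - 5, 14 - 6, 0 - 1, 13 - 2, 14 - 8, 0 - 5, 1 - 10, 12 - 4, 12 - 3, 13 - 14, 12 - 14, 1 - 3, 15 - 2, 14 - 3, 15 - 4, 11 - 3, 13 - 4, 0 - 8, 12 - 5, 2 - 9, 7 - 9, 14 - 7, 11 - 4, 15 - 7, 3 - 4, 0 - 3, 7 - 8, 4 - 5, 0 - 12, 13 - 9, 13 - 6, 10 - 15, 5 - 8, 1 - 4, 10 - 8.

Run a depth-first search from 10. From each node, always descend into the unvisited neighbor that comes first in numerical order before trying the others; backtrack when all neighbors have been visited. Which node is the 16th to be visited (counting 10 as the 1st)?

11

Visit 10
10 → 1
1 → 0
0 → 3
3 → 4
4 → 2
2 → 9
9 → 7
7 → 8
8 → 5
5 → 12
12 → 14
14 → 6
6 → 13
7 → 15
4 → 11

Visit order: 10, 1, 0, 3, 4, 2, 9, 7, 8, 5, 12, 14, 6, 13, 15, 11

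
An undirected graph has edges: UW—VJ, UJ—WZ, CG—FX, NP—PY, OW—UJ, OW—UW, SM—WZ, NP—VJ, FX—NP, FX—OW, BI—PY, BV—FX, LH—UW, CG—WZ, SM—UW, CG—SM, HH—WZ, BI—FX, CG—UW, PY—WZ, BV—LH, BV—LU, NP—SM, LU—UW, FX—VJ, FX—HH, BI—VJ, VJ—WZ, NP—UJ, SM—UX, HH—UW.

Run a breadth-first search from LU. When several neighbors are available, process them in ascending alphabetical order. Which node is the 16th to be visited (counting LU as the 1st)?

PY

Visit LU; enqueue BV, UW → queue [BV, UW]
Visit BV; enqueue FX, LH → queue [UW, FX, LH]
Visit UW; enqueue CG, HH, OW, SM, VJ → queue [FX, LH, CG, HH, OW, SM, VJ]
Visit FX; enqueue BI, NP → queue [LH, CG, HH, OW, SM, VJ, BI, NP]
Visit LH → queue [CG, HH, OW, SM, VJ, BI, NP]
Visit CG; enqueue WZ → queue [HH, OW, SM, VJ, BI, NP, WZ]
Visit HH → queue [OW, SM, VJ, BI, NP, WZ]
Visit OW; enqueue UJ → queue [SM, VJ, BI, NP, WZ, UJ]
Visit SM; enqueue UX → queue [VJ, BI, NP, WZ, UJ, UX]
Visit VJ → queue [BI, NP, WZ, UJ, UX]
Visit BI; enqueue PY → queue [NP, WZ, UJ, UX, PY]
Visit NP → queue [WZ, UJ, UX, PY]
Visit WZ → queue [UJ, UX, PY]
Visit UJ → queue [UX, PY]
Visit UX → queue [PY]
Visit PY → queue []

Visit order: LU, BV, UW, FX, LH, CG, HH, OW, SM, VJ, BI, NP, WZ, UJ, UX, PY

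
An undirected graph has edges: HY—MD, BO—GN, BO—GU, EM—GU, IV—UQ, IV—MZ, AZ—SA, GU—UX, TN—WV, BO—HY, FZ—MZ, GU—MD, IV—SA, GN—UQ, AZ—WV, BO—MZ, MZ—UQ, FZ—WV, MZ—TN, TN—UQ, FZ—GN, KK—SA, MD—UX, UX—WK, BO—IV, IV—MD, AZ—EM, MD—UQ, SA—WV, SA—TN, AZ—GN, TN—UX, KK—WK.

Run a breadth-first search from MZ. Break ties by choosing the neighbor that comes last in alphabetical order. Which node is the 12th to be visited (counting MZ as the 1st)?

Visit MZ; enqueue UQ, TN, IV, FZ, BO → queue [UQ, TN, IV, FZ, BO]
Visit UQ; enqueue MD, GN → queue [TN, IV, FZ, BO, MD, GN]
Visit TN; enqueue WV, UX, SA → queue [IV, FZ, BO, MD, GN, WV, UX, SA]
Visit IV → queue [FZ, BO, MD, GN, WV, UX, SA]
Visit FZ → queue [BO, MD, GN, WV, UX, SA]
Visit BO; enqueue HY, GU → queue [MD, GN, WV, UX, SA, HY, GU]
Visit MD → queue [GN, WV, UX, SA, HY, GU]
Visit GN; enqueue AZ → queue [WV, UX, SA, HY, GU, AZ]
Visit WV → queue [UX, SA, HY, GU, AZ]
Visit UX; enqueue WK → queue [SA, HY, GU, AZ, WK]
Visit SA; enqueue KK → queue [HY, GU, AZ, WK, KK]
Visit HY → queue [GU, AZ, WK, KK]
Visit GU; enqueue EM → queue [AZ, WK, KK, EM]
Visit AZ → queue [WK, KK, EM]
Visit WK → queue [KK, EM]
Visit KK → queue [EM]
Visit EM → queue []

Visit order: MZ, UQ, TN, IV, FZ, BO, MD, GN, WV, UX, SA, HY, GU, AZ, WK, KK, EM

HY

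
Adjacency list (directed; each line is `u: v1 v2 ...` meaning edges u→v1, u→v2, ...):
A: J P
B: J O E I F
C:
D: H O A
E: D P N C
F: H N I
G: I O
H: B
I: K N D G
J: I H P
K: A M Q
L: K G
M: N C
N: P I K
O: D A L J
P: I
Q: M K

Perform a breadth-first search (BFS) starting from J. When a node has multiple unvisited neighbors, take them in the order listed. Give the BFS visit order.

Visit J; enqueue I, H, P → queue [I, H, P]
Visit I; enqueue K, N, D, G → queue [H, P, K, N, D, G]
Visit H; enqueue B → queue [P, K, N, D, G, B]
Visit P → queue [K, N, D, G, B]
Visit K; enqueue A, M, Q → queue [N, D, G, B, A, M, Q]
Visit N → queue [D, G, B, A, M, Q]
Visit D; enqueue O → queue [G, B, A, M, Q, O]
Visit G → queue [B, A, M, Q, O]
Visit B; enqueue E, F → queue [A, M, Q, O, E, F]
Visit A → queue [M, Q, O, E, F]
Visit M; enqueue C → queue [Q, O, E, F, C]
Visit Q → queue [O, E, F, C]
Visit O; enqueue L → queue [E, F, C, L]
Visit E → queue [F, C, L]
Visit F → queue [C, L]
Visit C → queue [L]
Visit L → queue []

J, I, H, P, K, N, D, G, B, A, M, Q, O, E, F, C, L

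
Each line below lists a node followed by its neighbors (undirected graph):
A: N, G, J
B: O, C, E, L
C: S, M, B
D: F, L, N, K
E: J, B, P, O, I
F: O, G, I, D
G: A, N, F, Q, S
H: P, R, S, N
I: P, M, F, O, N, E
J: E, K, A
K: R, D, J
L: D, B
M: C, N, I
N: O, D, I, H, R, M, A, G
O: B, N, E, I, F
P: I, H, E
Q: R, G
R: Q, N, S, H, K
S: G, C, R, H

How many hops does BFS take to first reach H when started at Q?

2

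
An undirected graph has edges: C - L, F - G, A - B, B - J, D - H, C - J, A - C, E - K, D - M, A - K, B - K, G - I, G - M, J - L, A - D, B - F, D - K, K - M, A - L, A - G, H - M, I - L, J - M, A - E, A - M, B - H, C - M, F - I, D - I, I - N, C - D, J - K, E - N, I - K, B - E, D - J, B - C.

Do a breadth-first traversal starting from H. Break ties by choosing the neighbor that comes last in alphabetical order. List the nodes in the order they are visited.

H -> M -> D -> B -> K -> J -> G -> C -> A -> I -> F -> E -> L -> N

Visit H; enqueue M, D, B → queue [M, D, B]
Visit M; enqueue K, J, G, C, A → queue [D, B, K, J, G, C, A]
Visit D; enqueue I → queue [B, K, J, G, C, A, I]
Visit B; enqueue F, E → queue [K, J, G, C, A, I, F, E]
Visit K → queue [J, G, C, A, I, F, E]
Visit J; enqueue L → queue [G, C, A, I, F, E, L]
Visit G → queue [C, A, I, F, E, L]
Visit C → queue [A, I, F, E, L]
Visit A → queue [I, F, E, L]
Visit I; enqueue N → queue [F, E, L, N]
Visit F → queue [E, L, N]
Visit E → queue [L, N]
Visit L → queue [N]
Visit N → queue []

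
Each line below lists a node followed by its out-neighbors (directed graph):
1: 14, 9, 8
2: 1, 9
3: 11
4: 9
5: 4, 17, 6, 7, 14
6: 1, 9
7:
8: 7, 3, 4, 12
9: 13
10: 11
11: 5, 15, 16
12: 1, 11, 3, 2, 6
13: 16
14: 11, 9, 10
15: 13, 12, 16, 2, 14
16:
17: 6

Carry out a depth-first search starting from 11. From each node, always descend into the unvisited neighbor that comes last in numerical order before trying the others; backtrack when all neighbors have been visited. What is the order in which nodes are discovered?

Visit 11
11 → 16
11 → 15
15 → 14
14 → 10
14 → 9
9 → 13
15 → 12
12 → 6
6 → 1
1 → 8
8 → 7
8 → 4
8 → 3
12 → 2
11 → 5
5 → 17

11, 16, 15, 14, 10, 9, 13, 12, 6, 1, 8, 7, 4, 3, 2, 5, 17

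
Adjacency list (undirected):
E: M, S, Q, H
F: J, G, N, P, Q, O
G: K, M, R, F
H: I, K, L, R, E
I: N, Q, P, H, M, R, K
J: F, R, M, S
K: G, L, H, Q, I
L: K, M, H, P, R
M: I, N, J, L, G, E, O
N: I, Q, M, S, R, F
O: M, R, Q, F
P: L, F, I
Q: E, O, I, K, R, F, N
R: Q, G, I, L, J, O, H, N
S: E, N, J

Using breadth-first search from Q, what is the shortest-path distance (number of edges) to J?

Level 0: Q
Level 1: E, F, I, K, N, O, R
Level 2: G, H, J, L, M, P, S
J first appears at level 2.

2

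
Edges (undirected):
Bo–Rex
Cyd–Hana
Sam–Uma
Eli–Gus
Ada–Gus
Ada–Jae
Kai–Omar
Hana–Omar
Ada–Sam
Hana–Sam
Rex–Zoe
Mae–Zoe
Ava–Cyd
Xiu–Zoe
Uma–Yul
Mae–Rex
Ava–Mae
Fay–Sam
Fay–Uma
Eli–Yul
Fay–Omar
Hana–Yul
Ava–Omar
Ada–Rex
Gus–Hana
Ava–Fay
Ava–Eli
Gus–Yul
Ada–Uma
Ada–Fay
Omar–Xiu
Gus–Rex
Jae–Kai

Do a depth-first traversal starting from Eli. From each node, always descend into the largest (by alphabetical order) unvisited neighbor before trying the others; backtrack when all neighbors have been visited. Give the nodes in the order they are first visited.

Visit Eli
Eli → Yul
Yul → Uma
Uma → Sam
Sam → Hana
Hana → Omar
Omar → Xiu
Xiu → Zoe
Zoe → Rex
Rex → Mae
Mae → Ava
Ava → Fay
Fay → Ada
Ada → Jae
Jae → Kai
Ada → Gus
Ava → Cyd
Rex → Bo

Eli, Yul, Uma, Sam, Hana, Omar, Xiu, Zoe, Rex, Mae, Ava, Fay, Ada, Jae, Kai, Gus, Cyd, Bo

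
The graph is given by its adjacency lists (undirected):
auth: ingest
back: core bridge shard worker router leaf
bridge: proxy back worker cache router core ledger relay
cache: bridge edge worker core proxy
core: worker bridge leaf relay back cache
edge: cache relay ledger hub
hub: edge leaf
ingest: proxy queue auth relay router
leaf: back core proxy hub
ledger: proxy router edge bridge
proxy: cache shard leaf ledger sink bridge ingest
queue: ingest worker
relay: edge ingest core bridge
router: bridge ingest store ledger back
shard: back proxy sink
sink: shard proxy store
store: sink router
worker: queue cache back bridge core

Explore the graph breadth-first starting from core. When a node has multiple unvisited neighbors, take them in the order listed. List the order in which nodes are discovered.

core, worker, bridge, leaf, relay, back, cache, queue, proxy, router, ledger, hub, edge, ingest, shard, sink, store, auth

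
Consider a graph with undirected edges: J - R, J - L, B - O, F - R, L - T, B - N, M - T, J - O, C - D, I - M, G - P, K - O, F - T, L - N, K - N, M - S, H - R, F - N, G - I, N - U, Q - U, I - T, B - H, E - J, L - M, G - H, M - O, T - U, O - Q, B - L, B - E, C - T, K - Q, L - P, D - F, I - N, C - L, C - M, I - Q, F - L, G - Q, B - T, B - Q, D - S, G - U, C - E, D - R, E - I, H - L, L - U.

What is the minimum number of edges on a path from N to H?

Level 0: N
Level 1: B, F, I, K, L, U
Level 2: C, D, E, G, H, J, M, O, P, Q, R, T
Level 3: S
H first appears at level 2.

2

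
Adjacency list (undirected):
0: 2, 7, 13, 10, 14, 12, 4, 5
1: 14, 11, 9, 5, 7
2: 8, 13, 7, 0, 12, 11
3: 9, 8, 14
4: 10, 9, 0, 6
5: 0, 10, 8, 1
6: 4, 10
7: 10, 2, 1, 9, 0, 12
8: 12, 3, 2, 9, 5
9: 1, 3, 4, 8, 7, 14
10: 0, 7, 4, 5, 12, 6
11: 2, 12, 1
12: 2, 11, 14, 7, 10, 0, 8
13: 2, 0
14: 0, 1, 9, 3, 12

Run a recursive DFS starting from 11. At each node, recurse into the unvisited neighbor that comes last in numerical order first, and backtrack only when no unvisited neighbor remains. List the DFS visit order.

Visit 11
11 → 12
12 → 14
14 → 9
9 → 8
8 → 5
5 → 10
10 → 7
7 → 2
2 → 13
13 → 0
0 → 4
4 → 6
7 → 1
8 → 3

11 -> 12 -> 14 -> 9 -> 8 -> 5 -> 10 -> 7 -> 2 -> 13 -> 0 -> 4 -> 6 -> 1 -> 3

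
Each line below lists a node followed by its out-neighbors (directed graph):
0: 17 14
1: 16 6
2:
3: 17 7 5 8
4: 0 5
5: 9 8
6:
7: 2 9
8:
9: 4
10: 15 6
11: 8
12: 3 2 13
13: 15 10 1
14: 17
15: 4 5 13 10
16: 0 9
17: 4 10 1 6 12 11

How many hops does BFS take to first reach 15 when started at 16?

4

Level 0: 16
Level 1: 0, 9
Level 2: 4, 14, 17
Level 3: 1, 5, 6, 10, 11, 12
Level 4: 2, 3, 8, 13, 15
Level 5: 7
15 first appears at level 4.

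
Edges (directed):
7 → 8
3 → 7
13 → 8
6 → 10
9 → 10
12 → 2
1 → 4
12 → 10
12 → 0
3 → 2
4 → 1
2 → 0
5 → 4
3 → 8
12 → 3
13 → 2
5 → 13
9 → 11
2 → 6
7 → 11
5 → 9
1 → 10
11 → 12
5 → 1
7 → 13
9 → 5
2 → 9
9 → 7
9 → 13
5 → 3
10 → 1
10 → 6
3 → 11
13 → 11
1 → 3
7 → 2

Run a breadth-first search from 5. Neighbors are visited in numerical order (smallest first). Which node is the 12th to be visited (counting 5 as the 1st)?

Visit 5; enqueue 1, 3, 4, 9, 13 → queue [1, 3, 4, 9, 13]
Visit 1; enqueue 10 → queue [3, 4, 9, 13, 10]
Visit 3; enqueue 2, 7, 8, 11 → queue [4, 9, 13, 10, 2, 7, 8, 11]
Visit 4 → queue [9, 13, 10, 2, 7, 8, 11]
Visit 9 → queue [13, 10, 2, 7, 8, 11]
Visit 13 → queue [10, 2, 7, 8, 11]
Visit 10; enqueue 6 → queue [2, 7, 8, 11, 6]
Visit 2; enqueue 0 → queue [7, 8, 11, 6, 0]
Visit 7 → queue [8, 11, 6, 0]
Visit 8 → queue [11, 6, 0]
Visit 11; enqueue 12 → queue [6, 0, 12]
Visit 6 → queue [0, 12]
Visit 0 → queue [12]
Visit 12 → queue []

Visit order: 5, 1, 3, 4, 9, 13, 10, 2, 7, 8, 11, 6, 0, 12

6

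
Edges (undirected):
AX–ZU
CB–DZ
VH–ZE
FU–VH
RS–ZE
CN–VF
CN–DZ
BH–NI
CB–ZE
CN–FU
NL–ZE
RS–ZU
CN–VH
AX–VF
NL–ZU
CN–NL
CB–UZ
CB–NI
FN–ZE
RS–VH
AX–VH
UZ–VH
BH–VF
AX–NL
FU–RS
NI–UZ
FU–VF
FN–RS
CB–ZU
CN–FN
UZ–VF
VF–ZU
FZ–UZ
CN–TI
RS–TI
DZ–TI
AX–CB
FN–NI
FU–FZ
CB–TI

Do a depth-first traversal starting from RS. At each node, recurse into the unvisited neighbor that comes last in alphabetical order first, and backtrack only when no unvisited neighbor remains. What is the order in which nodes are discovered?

Visit RS
RS → ZU
ZU → VF
VF → UZ
UZ → VH
VH → ZE
ZE → NL
NL → CN
CN → TI
TI → DZ
DZ → CB
CB → NI
NI → FN
NI → BH
CB → AX
CN → FU
FU → FZ

RS ZU VF UZ VH ZE NL CN TI DZ CB NI FN BH AX FU FZ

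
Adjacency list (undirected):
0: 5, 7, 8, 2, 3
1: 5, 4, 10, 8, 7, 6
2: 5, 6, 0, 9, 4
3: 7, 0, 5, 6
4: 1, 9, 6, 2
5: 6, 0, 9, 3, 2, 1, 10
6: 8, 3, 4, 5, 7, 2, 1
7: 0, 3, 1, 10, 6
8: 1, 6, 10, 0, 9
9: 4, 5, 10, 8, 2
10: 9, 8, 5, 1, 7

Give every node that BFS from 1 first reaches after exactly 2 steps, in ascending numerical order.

Level 0: 1
Level 1: 4, 5, 6, 7, 8, 10
Level 2: 0, 2, 3, 9

0, 2, 3, 9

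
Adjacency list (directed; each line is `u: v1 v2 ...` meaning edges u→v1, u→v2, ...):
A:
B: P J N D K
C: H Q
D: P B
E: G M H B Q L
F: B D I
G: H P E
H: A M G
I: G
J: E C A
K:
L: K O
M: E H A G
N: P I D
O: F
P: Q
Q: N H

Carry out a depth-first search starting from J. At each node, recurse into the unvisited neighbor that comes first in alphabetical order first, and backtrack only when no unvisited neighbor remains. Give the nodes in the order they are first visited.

J A C H G E B D P Q N I K L O F M

Visit J
J → A
J → C
C → H
H → G
G → E
E → B
B → D
D → P
P → Q
Q → N
N → I
B → K
E → L
L → O
O → F
E → M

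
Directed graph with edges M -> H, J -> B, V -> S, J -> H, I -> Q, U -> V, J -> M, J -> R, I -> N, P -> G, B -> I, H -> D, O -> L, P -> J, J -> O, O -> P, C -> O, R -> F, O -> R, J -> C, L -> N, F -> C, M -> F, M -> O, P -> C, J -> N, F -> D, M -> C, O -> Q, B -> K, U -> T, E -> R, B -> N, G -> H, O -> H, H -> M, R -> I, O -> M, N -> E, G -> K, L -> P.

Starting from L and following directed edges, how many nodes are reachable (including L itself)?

17

BFS from L visits: L, N, P, E, C, G, J, R, O, H, K, B, M, F, I, Q, D
Reachable nodes: 17 of 21 total.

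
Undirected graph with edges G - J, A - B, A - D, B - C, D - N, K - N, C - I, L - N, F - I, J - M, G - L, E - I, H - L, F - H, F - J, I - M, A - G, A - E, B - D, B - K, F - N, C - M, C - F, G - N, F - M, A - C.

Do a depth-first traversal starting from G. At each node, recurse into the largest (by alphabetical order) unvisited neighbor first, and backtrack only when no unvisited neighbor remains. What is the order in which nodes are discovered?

Visit G
G → N
N → L
L → H
H → F
F → M
M → J
M → I
I → E
E → A
A → D
D → B
B → K
B → C

G, N, L, H, F, M, J, I, E, A, D, B, K, C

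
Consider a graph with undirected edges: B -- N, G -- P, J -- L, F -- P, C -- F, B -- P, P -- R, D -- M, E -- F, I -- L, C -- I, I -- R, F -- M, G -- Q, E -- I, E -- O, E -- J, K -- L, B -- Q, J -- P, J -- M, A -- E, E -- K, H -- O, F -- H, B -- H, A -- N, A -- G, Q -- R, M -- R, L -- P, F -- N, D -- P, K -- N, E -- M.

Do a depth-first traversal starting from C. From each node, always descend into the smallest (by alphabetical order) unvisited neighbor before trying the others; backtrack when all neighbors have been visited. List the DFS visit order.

Visit C
C → F
F → E
E → A
A → G
G → P
P → B
B → H
H → O
B → N
N → K
K → L
L → I
I → R
R → M
M → D
M → J
R → Q

C → F → E → A → G → P → B → H → O → N → K → L → I → R → M → D → J → Q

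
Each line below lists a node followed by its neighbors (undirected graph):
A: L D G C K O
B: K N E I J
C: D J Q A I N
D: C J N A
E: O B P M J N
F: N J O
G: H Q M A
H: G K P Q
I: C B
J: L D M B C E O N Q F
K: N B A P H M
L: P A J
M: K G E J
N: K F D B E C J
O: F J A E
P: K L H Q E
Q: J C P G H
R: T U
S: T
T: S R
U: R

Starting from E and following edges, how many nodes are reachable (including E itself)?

17

BFS from E visits: E, O, B, P, M, J, N, F, A, K, I, L, H, Q, G, D, C
Reachable nodes: 17 of 21 total.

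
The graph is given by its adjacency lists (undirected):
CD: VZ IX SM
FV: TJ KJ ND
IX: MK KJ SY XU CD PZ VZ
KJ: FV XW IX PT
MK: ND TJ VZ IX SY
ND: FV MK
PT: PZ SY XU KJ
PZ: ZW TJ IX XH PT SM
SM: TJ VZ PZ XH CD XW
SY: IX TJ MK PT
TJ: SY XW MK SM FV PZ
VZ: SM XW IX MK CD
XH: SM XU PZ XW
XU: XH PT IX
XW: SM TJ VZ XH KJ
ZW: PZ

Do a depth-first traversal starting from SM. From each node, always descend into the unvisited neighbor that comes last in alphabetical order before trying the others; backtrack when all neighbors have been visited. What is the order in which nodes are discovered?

Visit SM
SM → XW
XW → XH
XH → XU
XU → PT
PT → SY
SY → TJ
TJ → PZ
PZ → ZW
PZ → IX
IX → VZ
VZ → MK
MK → ND
ND → FV
FV → KJ
VZ → CD

SM XW XH XU PT SY TJ PZ ZW IX VZ MK ND FV KJ CD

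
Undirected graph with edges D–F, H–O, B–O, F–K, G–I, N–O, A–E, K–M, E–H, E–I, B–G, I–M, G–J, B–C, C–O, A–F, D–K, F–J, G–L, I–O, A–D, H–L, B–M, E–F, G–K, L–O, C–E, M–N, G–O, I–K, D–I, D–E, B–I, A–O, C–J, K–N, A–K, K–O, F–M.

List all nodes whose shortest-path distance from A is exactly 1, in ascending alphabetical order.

Level 0: A
Level 1: D, E, F, K, O
Level 2: B, C, G, H, I, J, L, M, N

D, E, F, K, O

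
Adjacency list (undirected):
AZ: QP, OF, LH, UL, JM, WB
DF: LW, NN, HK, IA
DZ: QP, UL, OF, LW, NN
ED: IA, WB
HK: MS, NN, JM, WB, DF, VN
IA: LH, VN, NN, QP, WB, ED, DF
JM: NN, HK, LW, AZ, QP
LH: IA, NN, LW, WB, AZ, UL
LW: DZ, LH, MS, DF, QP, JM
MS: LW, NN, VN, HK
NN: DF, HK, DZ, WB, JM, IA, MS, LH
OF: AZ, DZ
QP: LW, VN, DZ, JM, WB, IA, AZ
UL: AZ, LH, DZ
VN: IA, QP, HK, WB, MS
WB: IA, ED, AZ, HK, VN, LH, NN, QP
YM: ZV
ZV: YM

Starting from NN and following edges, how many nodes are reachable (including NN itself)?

BFS from NN visits: NN, DF, HK, DZ, WB, JM, IA, MS, LH, LW, VN, QP, UL, OF, ED, AZ
Reachable nodes: 16 of 18 total.

16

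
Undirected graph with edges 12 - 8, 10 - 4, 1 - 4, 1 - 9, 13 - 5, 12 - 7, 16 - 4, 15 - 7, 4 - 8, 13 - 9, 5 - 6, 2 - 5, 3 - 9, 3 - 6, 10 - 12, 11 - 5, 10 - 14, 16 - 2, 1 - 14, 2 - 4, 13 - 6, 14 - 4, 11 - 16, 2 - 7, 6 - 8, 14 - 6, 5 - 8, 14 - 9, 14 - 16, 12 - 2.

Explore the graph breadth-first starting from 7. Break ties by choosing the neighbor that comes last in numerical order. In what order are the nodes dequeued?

7 → 15 → 12 → 2 → 10 → 8 → 16 → 5 → 4 → 14 → 6 → 11 → 13 → 1 → 9 → 3

Visit 7; enqueue 15, 12, 2 → queue [15, 12, 2]
Visit 15 → queue [12, 2]
Visit 12; enqueue 10, 8 → queue [2, 10, 8]
Visit 2; enqueue 16, 5, 4 → queue [10, 8, 16, 5, 4]
Visit 10; enqueue 14 → queue [8, 16, 5, 4, 14]
Visit 8; enqueue 6 → queue [16, 5, 4, 14, 6]
Visit 16; enqueue 11 → queue [5, 4, 14, 6, 11]
Visit 5; enqueue 13 → queue [4, 14, 6, 11, 13]
Visit 4; enqueue 1 → queue [14, 6, 11, 13, 1]
Visit 14; enqueue 9 → queue [6, 11, 13, 1, 9]
Visit 6; enqueue 3 → queue [11, 13, 1, 9, 3]
Visit 11 → queue [13, 1, 9, 3]
Visit 13 → queue [1, 9, 3]
Visit 1 → queue [9, 3]
Visit 9 → queue [3]
Visit 3 → queue []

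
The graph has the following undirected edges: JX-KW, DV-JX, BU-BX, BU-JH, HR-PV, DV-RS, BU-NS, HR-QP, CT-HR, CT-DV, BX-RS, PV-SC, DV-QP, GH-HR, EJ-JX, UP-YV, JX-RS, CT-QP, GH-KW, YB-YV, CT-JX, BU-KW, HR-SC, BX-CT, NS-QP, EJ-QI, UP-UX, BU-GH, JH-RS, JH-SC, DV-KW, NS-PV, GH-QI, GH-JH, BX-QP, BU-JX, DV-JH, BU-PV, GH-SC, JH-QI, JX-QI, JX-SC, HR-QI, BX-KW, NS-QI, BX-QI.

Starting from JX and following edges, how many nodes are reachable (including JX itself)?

16

BFS from JX visits: JX, BU, CT, DV, EJ, KW, QI, RS, SC, BX, GH, JH, NS, PV, HR, QP
Reachable nodes: 16 of 20 total.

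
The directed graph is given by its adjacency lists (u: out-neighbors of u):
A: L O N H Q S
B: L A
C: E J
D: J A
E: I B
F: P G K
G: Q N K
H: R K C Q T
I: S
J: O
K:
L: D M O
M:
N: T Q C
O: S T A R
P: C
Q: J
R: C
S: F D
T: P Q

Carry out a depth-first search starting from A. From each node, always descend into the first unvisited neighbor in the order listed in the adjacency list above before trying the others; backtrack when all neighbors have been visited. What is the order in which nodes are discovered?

A → L → D → J → O → S → F → P → C → E → I → B → G → Q → N → T → K → R → M → H

Visit A
A → L
L → D
D → J
J → O
O → S
S → F
F → P
P → C
C → E
E → I
E → B
F → G
G → Q
G → N
N → T
G → K
O → R
L → M
A → H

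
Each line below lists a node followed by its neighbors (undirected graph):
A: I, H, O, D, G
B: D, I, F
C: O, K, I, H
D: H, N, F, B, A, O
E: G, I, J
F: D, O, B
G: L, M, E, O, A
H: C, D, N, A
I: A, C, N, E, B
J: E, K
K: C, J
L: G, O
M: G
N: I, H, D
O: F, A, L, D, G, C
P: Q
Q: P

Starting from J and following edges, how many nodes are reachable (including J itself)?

BFS from J visits: J, E, K, G, I, C, A, L, M, O, B, N, H, D, F
Reachable nodes: 15 of 17 total.

15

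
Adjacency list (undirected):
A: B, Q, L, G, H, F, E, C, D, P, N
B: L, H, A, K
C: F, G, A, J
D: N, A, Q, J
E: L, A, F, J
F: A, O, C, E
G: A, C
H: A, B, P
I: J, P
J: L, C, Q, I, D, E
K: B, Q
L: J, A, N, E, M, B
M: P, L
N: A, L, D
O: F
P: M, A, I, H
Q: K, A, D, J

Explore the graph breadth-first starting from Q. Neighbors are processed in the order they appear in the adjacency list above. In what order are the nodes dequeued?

Q K A D J B L G H F E C P N I M O

Visit Q; enqueue K, A, D, J → queue [K, A, D, J]
Visit K; enqueue B → queue [A, D, J, B]
Visit A; enqueue L, G, H, F, E, C, P, N → queue [D, J, B, L, G, H, F, E, C, P, N]
Visit D → queue [J, B, L, G, H, F, E, C, P, N]
Visit J; enqueue I → queue [B, L, G, H, F, E, C, P, N, I]
Visit B → queue [L, G, H, F, E, C, P, N, I]
Visit L; enqueue M → queue [G, H, F, E, C, P, N, I, M]
Visit G → queue [H, F, E, C, P, N, I, M]
Visit H → queue [F, E, C, P, N, I, M]
Visit F; enqueue O → queue [E, C, P, N, I, M, O]
Visit E → queue [C, P, N, I, M, O]
Visit C → queue [P, N, I, M, O]
Visit P → queue [N, I, M, O]
Visit N → queue [I, M, O]
Visit I → queue [M, O]
Visit M → queue [O]
Visit O → queue []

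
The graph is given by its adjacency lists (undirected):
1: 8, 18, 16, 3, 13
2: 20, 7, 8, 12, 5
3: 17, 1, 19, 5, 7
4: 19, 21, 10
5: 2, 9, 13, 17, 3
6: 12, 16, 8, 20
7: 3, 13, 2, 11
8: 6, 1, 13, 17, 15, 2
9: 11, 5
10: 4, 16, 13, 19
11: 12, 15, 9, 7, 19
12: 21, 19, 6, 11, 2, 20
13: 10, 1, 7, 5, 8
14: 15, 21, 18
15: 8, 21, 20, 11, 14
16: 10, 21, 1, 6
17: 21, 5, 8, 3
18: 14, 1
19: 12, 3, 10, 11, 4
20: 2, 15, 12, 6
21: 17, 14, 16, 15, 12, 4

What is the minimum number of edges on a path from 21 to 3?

Level 0: 21
Level 1: 4, 12, 14, 15, 16, 17
Level 2: 1, 2, 3, 5, 6, 8, 10, 11, 18, 19, 20
Level 3: 7, 9, 13
3 first appears at level 2.

2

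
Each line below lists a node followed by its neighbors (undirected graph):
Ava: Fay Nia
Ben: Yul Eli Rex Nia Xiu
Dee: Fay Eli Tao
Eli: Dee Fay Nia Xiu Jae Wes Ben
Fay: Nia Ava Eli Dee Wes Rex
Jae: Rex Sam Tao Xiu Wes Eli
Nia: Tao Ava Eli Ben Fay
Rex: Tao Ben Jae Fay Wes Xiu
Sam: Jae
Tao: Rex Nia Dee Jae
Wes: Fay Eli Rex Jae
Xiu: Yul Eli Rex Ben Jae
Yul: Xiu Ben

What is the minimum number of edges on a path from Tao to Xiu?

2

Level 0: Tao
Level 1: Dee, Jae, Nia, Rex
Level 2: Ava, Ben, Eli, Fay, Sam, Wes, Xiu
Level 3: Yul
Xiu first appears at level 2.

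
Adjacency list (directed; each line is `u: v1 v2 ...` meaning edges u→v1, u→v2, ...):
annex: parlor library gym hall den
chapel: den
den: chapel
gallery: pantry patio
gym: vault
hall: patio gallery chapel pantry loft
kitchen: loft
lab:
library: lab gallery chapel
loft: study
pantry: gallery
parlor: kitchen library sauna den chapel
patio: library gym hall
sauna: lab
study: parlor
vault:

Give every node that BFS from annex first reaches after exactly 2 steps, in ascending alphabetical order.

Level 0: annex
Level 1: den, gym, hall, library, parlor
Level 2: chapel, gallery, kitchen, lab, loft, pantry, patio, sauna, vault
Level 3: study

chapel, gallery, kitchen, lab, loft, pantry, patio, sauna, vault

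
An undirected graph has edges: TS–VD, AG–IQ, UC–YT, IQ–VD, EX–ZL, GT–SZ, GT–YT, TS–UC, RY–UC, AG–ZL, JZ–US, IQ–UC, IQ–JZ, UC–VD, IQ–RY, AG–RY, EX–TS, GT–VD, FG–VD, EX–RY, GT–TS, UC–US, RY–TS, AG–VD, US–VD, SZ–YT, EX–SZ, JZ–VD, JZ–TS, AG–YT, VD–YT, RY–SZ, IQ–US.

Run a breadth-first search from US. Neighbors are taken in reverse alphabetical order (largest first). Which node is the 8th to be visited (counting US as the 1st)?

Visit US; enqueue VD, UC, JZ, IQ → queue [VD, UC, JZ, IQ]
Visit VD; enqueue YT, TS, GT, FG, AG → queue [UC, JZ, IQ, YT, TS, GT, FG, AG]
Visit UC; enqueue RY → queue [JZ, IQ, YT, TS, GT, FG, AG, RY]
Visit JZ → queue [IQ, YT, TS, GT, FG, AG, RY]
Visit IQ → queue [YT, TS, GT, FG, AG, RY]
Visit YT; enqueue SZ → queue [TS, GT, FG, AG, RY, SZ]
Visit TS; enqueue EX → queue [GT, FG, AG, RY, SZ, EX]
Visit GT → queue [FG, AG, RY, SZ, EX]
Visit FG → queue [AG, RY, SZ, EX]
Visit AG; enqueue ZL → queue [RY, SZ, EX, ZL]
Visit RY → queue [SZ, EX, ZL]
Visit SZ → queue [EX, ZL]
Visit EX → queue [ZL]
Visit ZL → queue []

Visit order: US, VD, UC, JZ, IQ, YT, TS, GT, FG, AG, RY, SZ, EX, ZL

GT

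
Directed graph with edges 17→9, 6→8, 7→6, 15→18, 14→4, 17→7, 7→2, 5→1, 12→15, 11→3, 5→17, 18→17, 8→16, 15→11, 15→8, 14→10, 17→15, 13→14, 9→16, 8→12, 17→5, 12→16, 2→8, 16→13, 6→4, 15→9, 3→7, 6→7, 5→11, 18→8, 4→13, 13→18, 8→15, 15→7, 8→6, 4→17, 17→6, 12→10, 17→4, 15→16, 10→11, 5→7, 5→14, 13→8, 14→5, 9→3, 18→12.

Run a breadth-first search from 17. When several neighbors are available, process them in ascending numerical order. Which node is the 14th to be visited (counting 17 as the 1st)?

Visit 17; enqueue 4, 5, 6, 7, 9, 15 → queue [4, 5, 6, 7, 9, 15]
Visit 4; enqueue 13 → queue [5, 6, 7, 9, 15, 13]
Visit 5; enqueue 1, 11, 14 → queue [6, 7, 9, 15, 13, 1, 11, 14]
Visit 6; enqueue 8 → queue [7, 9, 15, 13, 1, 11, 14, 8]
Visit 7; enqueue 2 → queue [9, 15, 13, 1, 11, 14, 8, 2]
Visit 9; enqueue 3, 16 → queue [15, 13, 1, 11, 14, 8, 2, 3, 16]
Visit 15; enqueue 18 → queue [13, 1, 11, 14, 8, 2, 3, 16, 18]
Visit 13 → queue [1, 11, 14, 8, 2, 3, 16, 18]
Visit 1 → queue [11, 14, 8, 2, 3, 16, 18]
Visit 11 → queue [14, 8, 2, 3, 16, 18]
Visit 14; enqueue 10 → queue [8, 2, 3, 16, 18, 10]
Visit 8; enqueue 12 → queue [2, 3, 16, 18, 10, 12]
Visit 2 → queue [3, 16, 18, 10, 12]
Visit 3 → queue [16, 18, 10, 12]
Visit 16 → queue [18, 10, 12]
Visit 18 → queue [10, 12]
Visit 10 → queue [12]
Visit 12 → queue []

Visit order: 17, 4, 5, 6, 7, 9, 15, 13, 1, 11, 14, 8, 2, 3, 16, 18, 10, 12

3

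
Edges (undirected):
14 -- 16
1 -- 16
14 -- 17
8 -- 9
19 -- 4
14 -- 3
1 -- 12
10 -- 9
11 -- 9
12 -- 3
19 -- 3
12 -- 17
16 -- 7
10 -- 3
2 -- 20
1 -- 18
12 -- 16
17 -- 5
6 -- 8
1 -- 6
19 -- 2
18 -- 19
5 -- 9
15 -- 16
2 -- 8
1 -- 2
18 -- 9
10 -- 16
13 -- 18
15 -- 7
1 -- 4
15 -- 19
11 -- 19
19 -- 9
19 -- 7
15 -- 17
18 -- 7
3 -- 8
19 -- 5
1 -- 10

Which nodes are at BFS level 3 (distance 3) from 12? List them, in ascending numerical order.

Level 0: 12
Level 1: 1, 3, 16, 17
Level 2: 2, 4, 5, 6, 7, 8, 10, 14, 15, 18, 19
Level 3: 9, 11, 13, 20

9, 11, 13, 20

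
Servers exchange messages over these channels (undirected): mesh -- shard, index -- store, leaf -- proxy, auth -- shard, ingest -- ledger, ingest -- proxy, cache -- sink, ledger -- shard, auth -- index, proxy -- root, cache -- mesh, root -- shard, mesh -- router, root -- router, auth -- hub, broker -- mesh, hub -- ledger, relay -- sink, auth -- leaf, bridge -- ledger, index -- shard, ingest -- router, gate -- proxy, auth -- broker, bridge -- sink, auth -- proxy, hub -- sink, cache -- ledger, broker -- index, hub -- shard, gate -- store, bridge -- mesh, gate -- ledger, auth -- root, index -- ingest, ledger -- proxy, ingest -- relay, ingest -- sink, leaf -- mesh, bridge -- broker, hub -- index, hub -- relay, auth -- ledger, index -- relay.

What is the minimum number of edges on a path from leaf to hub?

2

Level 0: leaf
Level 1: auth, mesh, proxy
Level 2: bridge, broker, cache, gate, hub, index, ingest, ledger, root, router, shard
Level 3: relay, sink, store
hub first appears at level 2.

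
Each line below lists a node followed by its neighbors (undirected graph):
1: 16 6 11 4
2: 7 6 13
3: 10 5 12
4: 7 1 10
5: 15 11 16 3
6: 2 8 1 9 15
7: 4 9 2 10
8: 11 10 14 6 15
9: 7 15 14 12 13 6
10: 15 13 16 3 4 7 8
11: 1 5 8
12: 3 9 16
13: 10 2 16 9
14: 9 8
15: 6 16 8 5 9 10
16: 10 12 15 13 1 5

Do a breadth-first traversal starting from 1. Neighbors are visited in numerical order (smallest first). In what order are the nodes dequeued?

Visit 1; enqueue 4, 6, 11, 16 → queue [4, 6, 11, 16]
Visit 4; enqueue 7, 10 → queue [6, 11, 16, 7, 10]
Visit 6; enqueue 2, 8, 9, 15 → queue [11, 16, 7, 10, 2, 8, 9, 15]
Visit 11; enqueue 5 → queue [16, 7, 10, 2, 8, 9, 15, 5]
Visit 16; enqueue 12, 13 → queue [7, 10, 2, 8, 9, 15, 5, 12, 13]
Visit 7 → queue [10, 2, 8, 9, 15, 5, 12, 13]
Visit 10; enqueue 3 → queue [2, 8, 9, 15, 5, 12, 13, 3]
Visit 2 → queue [8, 9, 15, 5, 12, 13, 3]
Visit 8; enqueue 14 → queue [9, 15, 5, 12, 13, 3, 14]
Visit 9 → queue [15, 5, 12, 13, 3, 14]
Visit 15 → queue [5, 12, 13, 3, 14]
Visit 5 → queue [12, 13, 3, 14]
Visit 12 → queue [13, 3, 14]
Visit 13 → queue [3, 14]
Visit 3 → queue [14]
Visit 14 → queue []

1, 4, 6, 11, 16, 7, 10, 2, 8, 9, 15, 5, 12, 13, 3, 14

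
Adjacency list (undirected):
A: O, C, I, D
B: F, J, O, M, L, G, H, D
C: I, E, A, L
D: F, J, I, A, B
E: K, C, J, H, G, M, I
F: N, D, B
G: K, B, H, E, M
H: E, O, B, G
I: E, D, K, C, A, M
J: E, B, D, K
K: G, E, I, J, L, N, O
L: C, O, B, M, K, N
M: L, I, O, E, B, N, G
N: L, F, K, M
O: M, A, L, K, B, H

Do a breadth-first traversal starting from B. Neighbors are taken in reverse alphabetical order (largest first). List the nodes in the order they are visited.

Visit B; enqueue O, M, L, J, H, G, F, D → queue [O, M, L, J, H, G, F, D]
Visit O; enqueue K, A → queue [M, L, J, H, G, F, D, K, A]
Visit M; enqueue N, I, E → queue [L, J, H, G, F, D, K, A, N, I, E]
Visit L; enqueue C → queue [J, H, G, F, D, K, A, N, I, E, C]
Visit J → queue [H, G, F, D, K, A, N, I, E, C]
Visit H → queue [G, F, D, K, A, N, I, E, C]
Visit G → queue [F, D, K, A, N, I, E, C]
Visit F → queue [D, K, A, N, I, E, C]
Visit D → queue [K, A, N, I, E, C]
Visit K → queue [A, N, I, E, C]
Visit A → queue [N, I, E, C]
Visit N → queue [I, E, C]
Visit I → queue [E, C]
Visit E → queue [C]
Visit C → queue []

B, O, M, L, J, H, G, F, D, K, A, N, I, E, C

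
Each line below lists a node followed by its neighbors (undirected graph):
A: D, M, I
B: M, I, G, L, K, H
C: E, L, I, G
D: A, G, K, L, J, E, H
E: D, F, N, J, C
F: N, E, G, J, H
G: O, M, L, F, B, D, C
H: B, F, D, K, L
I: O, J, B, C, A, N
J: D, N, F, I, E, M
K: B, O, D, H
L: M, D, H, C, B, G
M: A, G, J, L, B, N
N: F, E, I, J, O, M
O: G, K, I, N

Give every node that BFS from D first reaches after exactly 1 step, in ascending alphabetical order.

A, E, G, H, J, K, L

Level 0: D
Level 1: A, E, G, H, J, K, L
Level 2: B, C, F, I, M, N, O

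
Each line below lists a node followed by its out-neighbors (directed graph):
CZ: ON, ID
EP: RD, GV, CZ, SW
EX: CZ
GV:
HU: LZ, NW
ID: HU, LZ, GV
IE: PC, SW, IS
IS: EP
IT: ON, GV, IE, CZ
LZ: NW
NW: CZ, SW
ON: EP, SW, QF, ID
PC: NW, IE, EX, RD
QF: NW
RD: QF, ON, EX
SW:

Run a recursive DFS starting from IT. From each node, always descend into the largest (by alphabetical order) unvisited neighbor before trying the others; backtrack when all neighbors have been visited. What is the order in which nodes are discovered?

Visit IT
IT → ON
ON → SW
ON → QF
QF → NW
NW → CZ
CZ → ID
ID → LZ
ID → HU
ID → GV
ON → EP
EP → RD
RD → EX
IT → IE
IE → PC
IE → IS

IT ON SW QF NW CZ ID LZ HU GV EP RD EX IE PC IS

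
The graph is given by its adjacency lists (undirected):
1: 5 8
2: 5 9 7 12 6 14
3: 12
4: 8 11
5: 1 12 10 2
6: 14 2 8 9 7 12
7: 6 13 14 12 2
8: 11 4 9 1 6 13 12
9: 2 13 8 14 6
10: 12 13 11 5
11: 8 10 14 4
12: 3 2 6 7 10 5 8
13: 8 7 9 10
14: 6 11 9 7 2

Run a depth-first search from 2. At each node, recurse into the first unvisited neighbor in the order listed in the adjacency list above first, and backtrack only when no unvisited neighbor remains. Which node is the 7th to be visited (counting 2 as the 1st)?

Visit 2
2 → 5
5 → 1
1 → 8
8 → 11
11 → 10
10 → 12
12 → 3
12 → 6
6 → 14
14 → 9
9 → 13
13 → 7
11 → 4

Visit order: 2, 5, 1, 8, 11, 10, 12, 3, 6, 14, 9, 13, 7, 4

12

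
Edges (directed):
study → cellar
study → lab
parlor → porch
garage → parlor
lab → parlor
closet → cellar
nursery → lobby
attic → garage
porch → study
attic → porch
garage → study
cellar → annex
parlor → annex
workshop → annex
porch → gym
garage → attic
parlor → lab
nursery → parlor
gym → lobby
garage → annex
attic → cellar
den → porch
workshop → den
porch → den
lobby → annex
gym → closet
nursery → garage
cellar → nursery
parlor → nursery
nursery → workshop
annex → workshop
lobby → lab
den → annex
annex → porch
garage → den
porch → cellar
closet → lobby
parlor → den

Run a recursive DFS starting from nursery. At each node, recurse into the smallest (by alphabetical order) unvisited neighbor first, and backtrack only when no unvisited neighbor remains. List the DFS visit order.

Visit nursery
nursery → garage
garage → annex
annex → porch
porch → cellar
porch → den
porch → gym
gym → closet
closet → lobby
lobby → lab
lab → parlor
porch → study
annex → workshop
garage → attic

nursery -> garage -> annex -> porch -> cellar -> den -> gym -> closet -> lobby -> lab -> parlor -> study -> workshop -> attic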